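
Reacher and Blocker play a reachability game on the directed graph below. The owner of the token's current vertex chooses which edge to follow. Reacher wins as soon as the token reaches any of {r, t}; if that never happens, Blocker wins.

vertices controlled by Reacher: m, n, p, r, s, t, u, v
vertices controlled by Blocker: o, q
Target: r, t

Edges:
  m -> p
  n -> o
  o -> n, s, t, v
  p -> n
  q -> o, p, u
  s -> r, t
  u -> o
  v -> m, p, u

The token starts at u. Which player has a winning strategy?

Blocker

A0 = {r, t}
A1: add {s} — s (Reacher) has s→r.
A2 = A1; e.g. m (Reacher) has no edge into A1. Fixed point.
u never enters the attractor, so Blocker can avoid the target forever.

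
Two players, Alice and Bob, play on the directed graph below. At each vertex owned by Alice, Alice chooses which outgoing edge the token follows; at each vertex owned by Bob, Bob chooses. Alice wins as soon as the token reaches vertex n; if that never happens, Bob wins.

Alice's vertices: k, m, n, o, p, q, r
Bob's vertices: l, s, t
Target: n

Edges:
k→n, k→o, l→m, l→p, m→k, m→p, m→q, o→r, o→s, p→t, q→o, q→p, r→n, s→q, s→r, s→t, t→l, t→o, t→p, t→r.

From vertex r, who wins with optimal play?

Alice

A0 = {n}
A1: add {k, r} — k (Alice) has k→n; r (Alice) has r→n.
r ∈ A1, so Alice can force the target.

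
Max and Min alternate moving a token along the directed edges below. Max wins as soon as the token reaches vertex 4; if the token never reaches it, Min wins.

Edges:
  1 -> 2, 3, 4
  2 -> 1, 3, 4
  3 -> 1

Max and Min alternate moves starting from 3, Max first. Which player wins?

Track states (vertex, player-to-move).
A0 = {(4,Max), (4,Min)}
A1: add {(1,Max), (2,Max)}.
A2: add {(3,Min)}.
A3 = A2; e.g. (1,Min) stays out. (3,Max) never enters ⇒ Min avoids the target.

Min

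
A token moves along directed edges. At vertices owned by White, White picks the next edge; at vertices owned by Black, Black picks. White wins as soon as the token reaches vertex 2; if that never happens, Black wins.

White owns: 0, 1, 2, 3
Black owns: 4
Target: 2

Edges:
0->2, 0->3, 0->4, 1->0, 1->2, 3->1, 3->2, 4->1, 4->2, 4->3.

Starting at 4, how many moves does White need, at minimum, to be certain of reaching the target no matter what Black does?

2

A0 = {2}
A1: add {0, 1, 3} — 0 (White) has 0→2; 1 (White) has 1→2; 3 (White) has 3→2.
A2: add {4} — 4 (Black): all of {1, 2, 3} already in.
A2 = all vertices. Fixed point.
4 enters the attractor at level 2, so White can force the target in 2 moves from there.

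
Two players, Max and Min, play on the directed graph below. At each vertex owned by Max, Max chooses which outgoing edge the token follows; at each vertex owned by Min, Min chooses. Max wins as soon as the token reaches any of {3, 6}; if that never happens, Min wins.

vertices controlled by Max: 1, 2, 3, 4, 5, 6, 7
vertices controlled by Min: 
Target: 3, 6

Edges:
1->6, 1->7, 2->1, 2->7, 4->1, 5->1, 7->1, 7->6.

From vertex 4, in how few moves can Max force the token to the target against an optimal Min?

A0 = {3, 6}
A1: add {1, 7} — 1 (Max) has 1→6; 7 (Max) has 7→6.
A2: add {2, 4, 5} — 2 (Max) has 2→1; 4 (Max) has 4→1; 5 (Max) has 5→1.
A2 = all vertices. Fixed point.
4 enters the attractor at level 2, so Max can force the target in 2 moves from there.

2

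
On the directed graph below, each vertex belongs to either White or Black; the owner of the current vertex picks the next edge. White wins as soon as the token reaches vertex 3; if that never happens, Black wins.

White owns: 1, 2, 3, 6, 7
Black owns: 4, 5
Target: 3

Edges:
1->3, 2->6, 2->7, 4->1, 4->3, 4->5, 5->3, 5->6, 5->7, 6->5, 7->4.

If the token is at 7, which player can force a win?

A0 = {3}
A1: add {1} — 1 (White) has 1→3.
A2 = A1; e.g. 2 (White) has no edge into A1. Fixed point.
7 never enters the attractor, so Black can avoid the target forever.

Black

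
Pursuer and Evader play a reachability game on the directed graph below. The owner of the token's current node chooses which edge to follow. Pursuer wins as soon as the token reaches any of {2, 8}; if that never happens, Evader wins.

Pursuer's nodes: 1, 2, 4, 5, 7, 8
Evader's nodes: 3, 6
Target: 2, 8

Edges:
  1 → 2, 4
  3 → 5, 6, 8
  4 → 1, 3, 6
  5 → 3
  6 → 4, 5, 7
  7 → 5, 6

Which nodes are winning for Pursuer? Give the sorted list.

1, 2, 4, 8

A0 = {2, 8}
A1: add {1} — 1 (Pursuer) has 1→2.
A2: add {4} — 4 (Pursuer) has 4→1.
A3 = A2; e.g. 3 (Evader) can still go to 5. Fixed point.
Pursuer's winning region = {1, 2, 4, 8}.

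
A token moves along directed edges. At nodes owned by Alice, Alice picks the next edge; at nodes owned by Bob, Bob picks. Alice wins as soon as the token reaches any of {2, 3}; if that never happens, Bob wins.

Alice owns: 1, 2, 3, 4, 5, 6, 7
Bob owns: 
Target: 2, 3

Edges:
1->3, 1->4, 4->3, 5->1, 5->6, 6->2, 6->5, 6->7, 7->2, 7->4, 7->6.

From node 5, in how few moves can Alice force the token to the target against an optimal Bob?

2

A0 = {2, 3}
A1: add {1, 4, 6, 7} — 1 (Alice) has 1→3; 4 (Alice) has 4→3; 6 (Alice) has 6→2; 7 (Alice) has 7→2.
A2: add {5} — 5 (Alice) has 5→1.
A2 = all vertices. Fixed point.
5 enters the attractor at level 2, so Alice can force the target in 2 moves from there.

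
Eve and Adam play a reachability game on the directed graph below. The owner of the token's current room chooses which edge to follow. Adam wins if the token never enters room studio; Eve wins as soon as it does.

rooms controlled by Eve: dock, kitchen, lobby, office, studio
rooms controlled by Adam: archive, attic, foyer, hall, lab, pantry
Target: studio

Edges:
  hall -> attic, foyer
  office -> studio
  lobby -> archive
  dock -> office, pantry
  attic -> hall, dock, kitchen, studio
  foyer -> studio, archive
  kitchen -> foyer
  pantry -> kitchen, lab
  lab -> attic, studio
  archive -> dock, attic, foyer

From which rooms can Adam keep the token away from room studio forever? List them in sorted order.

A0 = {studio}
A1: add {office} — office (Eve) has office→studio.
A2: add {dock} — dock (Eve) has dock→office.
A3 = A2; e.g. hall (Adam) can still go to attic. Fixed point.
Eve's attractor = {dock, office, studio}; Adam avoids the target exactly from the complement.

archive, attic, foyer, hall, kitchen, lab, lobby, pantry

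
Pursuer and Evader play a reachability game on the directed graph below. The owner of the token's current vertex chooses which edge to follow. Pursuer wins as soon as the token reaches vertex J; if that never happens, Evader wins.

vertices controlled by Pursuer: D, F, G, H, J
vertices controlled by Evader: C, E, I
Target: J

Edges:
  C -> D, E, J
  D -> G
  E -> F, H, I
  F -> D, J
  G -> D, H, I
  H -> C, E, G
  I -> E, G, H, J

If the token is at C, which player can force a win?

Evader

A0 = {J}
A1: add {F} — F (Pursuer) has F→J.
A2 = A1; e.g. C (Evader) can still go to D. Fixed point.
C never enters the attractor, so Evader can avoid the target forever.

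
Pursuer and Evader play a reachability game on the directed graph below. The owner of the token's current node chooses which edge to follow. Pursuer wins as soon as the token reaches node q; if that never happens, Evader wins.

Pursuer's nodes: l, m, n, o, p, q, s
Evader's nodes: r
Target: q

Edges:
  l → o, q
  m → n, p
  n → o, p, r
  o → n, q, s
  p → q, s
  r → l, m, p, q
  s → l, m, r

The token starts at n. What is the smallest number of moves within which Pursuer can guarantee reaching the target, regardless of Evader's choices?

2

A0 = {q}
A1: add {l, o, p} — l (Pursuer) has l→q; o (Pursuer) has o→q; p (Pursuer) has p→q.
A2: add {m, n, s} — m (Pursuer) has m→p; n (Pursuer) has n→o; s (Pursuer) has s→l.
n enters the attractor at level 2, so Pursuer can force the target in 2 moves from there.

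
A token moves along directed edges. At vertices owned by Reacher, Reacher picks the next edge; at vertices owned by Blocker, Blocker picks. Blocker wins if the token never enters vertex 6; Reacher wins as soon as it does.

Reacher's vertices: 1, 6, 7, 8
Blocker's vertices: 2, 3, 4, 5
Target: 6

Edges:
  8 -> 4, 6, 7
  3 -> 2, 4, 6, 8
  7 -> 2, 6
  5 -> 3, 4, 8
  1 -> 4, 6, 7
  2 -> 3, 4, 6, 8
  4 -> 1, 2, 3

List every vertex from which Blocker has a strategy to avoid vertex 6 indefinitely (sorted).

2, 3, 4, 5

A0 = {6}
A1: add {1, 7, 8} — 1 (Reacher) has 1→6; 7 (Reacher) has 7→6; 8 (Reacher) has 8→6.
A2 = A1; e.g. 2 (Blocker) can still go to 3. Fixed point.
Reacher's attractor = {1, 6, 7, 8}; Blocker avoids the target exactly from the complement.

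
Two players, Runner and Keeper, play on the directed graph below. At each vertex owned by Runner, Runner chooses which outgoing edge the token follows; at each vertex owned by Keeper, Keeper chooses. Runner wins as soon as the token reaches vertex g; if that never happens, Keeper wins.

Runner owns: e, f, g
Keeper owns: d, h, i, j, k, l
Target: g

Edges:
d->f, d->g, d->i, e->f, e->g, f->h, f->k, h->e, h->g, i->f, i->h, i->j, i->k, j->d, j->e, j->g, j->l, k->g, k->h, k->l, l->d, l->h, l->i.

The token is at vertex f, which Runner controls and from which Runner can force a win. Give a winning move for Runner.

A0 = {g}
A1: add {e} — e (Runner) has e→g.
A2: add {h} — h (Keeper): all of {e, g} already in.
A3: add {f} — f (Runner) has f→h.
A4 = A3; e.g. d (Keeper) can still go to i. Fixed point.
From f, successor h is in the attractor (rank 2); the other successor k is not.

h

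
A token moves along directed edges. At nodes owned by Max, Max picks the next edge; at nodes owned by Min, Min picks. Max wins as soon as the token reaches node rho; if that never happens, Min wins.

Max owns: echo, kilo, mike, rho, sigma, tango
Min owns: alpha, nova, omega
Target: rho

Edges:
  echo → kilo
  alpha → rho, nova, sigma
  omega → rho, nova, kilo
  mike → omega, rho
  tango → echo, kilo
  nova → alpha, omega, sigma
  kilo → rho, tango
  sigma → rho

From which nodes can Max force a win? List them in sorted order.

A0 = {rho}
A1: add {kilo, mike, sigma} — mike (Max) has mike→rho; kilo (Max) has kilo→rho; sigma (Max) has sigma→rho.
A2: add {echo, tango} — echo (Max) has echo→kilo; tango (Max) has tango→kilo.
A3 = A2; e.g. alpha (Min) can still go to nova. Fixed point.
Max's winning region = {echo, kilo, mike, rho, sigma, tango}.

echo, kilo, mike, rho, sigma, tango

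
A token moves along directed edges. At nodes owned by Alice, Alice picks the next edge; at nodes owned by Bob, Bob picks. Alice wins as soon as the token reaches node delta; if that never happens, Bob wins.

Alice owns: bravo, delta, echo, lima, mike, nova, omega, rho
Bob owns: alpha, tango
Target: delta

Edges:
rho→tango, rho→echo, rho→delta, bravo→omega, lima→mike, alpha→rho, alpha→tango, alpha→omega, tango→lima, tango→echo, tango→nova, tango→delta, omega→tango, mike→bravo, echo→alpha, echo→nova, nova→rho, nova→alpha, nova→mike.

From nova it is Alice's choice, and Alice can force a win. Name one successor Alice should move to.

rho

A0 = {delta}
A1: add {rho} — rho (Alice) has rho→delta.
A2: add {nova} — nova (Alice) has nova→rho.
A3: add {echo} — echo (Alice) has echo→nova.
A4 = A3; e.g. bravo (Alice) has no edge into A3. Fixed point.
From nova, successor rho is in the attractor (rank 1); the other successors alpha, mike are not.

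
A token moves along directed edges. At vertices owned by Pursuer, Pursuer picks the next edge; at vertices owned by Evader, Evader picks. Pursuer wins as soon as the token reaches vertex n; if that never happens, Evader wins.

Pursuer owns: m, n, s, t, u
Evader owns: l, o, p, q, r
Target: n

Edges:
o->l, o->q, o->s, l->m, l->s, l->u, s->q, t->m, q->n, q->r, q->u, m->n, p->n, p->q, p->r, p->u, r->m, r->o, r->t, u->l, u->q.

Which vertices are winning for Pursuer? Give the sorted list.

m, n, t

A0 = {n}
A1: add {m} — m (Pursuer) has m→n.
A2: add {t} — t (Pursuer) has t→m.
A3 = A2; e.g. l (Evader) can still go to s. Fixed point.
Pursuer's winning region = {m, n, t}.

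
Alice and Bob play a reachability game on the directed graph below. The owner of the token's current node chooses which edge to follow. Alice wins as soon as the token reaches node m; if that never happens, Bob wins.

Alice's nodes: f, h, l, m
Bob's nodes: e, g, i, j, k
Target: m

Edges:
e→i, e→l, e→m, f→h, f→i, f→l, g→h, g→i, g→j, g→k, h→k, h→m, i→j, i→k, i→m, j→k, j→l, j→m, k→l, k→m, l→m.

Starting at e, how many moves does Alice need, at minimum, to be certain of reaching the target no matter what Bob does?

A0 = {m}
A1: add {h, l} — h (Alice) has h→m; l (Alice) has l→m.
A2: add {f, k} — f (Alice) has f→h; k (Bob): all of {l, m} already in.
A3: add {j} — j (Bob): all of {k, l, m} already in.
A4: add {i} — i (Bob): all of {j, k, m} already in.
A5: add {e, g} — e (Bob): all of {i, l, m} already in; g (Bob): all of {h, i, j, k} already in.
A5 = all vertices. Fixed point.
e enters the attractor at level 5, so Alice can force the target in 5 moves from there.

5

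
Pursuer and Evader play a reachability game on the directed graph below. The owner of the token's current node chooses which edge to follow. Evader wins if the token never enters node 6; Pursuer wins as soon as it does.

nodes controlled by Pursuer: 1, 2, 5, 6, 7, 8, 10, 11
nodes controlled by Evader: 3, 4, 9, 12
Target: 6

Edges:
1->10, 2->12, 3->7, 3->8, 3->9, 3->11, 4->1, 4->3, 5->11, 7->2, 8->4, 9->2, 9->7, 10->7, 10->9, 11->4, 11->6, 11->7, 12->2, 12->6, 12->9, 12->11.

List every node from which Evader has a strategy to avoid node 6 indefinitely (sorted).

1, 2, 3, 4, 7, 8, 9, 10, 12

A0 = {6}
A1: add {11} — 11 (Pursuer) has 11→6.
A2: add {5} — 5 (Pursuer) has 5→11.
A3 = A2; e.g. 1 (Pursuer) has no edge into A2. Fixed point.
Pursuer's attractor = {5, 6, 11}; Evader avoids the target exactly from the complement.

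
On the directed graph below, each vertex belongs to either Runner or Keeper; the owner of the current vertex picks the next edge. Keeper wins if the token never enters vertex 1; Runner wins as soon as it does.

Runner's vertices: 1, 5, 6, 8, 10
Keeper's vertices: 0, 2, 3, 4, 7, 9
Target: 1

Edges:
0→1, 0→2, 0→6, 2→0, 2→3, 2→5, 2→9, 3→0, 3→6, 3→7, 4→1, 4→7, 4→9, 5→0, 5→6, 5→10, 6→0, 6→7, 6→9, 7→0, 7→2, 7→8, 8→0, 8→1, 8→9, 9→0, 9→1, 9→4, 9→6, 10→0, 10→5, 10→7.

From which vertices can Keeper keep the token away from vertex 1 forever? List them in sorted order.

A0 = {1}
A1: add {8} — 8 (Runner) has 8→1.
A2 = A1; e.g. 0 (Keeper) can still go to 2. Fixed point.
Runner's attractor = {1, 8}; Keeper avoids the target exactly from the complement.

0, 2, 3, 4, 5, 6, 7, 9, 10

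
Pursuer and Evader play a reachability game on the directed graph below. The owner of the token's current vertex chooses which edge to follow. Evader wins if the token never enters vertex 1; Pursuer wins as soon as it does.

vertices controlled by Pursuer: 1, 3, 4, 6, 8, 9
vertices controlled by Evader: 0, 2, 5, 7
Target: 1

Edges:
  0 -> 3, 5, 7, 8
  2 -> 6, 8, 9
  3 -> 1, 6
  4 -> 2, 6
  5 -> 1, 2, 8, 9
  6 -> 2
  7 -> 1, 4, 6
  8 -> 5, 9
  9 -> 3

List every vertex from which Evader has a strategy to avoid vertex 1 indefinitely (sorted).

A0 = {1}
A1: add {3} — 3 (Pursuer) has 3→1.
A2: add {9} — 9 (Pursuer) has 9→3.
A3: add {8} — 8 (Pursuer) has 8→9.
A4 = A3; e.g. 0 (Evader) can still go to 5. Fixed point.
Pursuer's attractor = {1, 3, 8, 9}; Evader avoids the target exactly from the complement.

0, 2, 4, 5, 6, 7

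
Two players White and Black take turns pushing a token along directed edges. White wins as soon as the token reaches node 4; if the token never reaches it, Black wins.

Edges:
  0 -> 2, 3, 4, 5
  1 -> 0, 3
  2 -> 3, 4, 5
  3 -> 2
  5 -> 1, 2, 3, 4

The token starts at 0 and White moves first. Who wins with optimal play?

White

Track states (vertex, player-to-move).
A0 = {(4,White), (4,Black)}
A1: add {(0,White), (2,White), (5,White)}.
(0,White) ∈ A1 ⇒ White forces the target.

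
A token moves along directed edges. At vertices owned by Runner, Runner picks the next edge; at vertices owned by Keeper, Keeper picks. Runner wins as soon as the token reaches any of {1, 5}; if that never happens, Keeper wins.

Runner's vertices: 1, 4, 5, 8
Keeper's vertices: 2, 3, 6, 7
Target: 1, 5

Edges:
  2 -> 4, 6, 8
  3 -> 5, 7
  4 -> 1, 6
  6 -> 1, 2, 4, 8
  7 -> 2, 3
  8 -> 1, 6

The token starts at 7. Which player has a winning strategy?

A0 = {1, 5}
A1: add {4, 8} — 4 (Runner) has 4→1; 8 (Runner) has 8→1.
A2 = A1; e.g. 2 (Keeper) can still go to 6. Fixed point.
7 never enters the attractor, so Keeper can avoid the target forever.

Keeper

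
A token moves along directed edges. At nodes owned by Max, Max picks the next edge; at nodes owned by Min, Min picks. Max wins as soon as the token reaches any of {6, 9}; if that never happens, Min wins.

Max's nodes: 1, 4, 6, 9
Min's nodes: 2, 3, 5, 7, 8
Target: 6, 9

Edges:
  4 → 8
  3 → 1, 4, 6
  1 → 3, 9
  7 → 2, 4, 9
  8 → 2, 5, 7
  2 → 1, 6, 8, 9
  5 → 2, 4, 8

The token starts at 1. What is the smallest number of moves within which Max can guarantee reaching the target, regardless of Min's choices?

1

A0 = {6, 9}
A1: add {1} — 1 (Max) has 1→9.
A2 = A1; e.g. 2 (Min) can still go to 8. Fixed point.
1 enters the attractor at level 1, so Max can force the target in 1 move from there.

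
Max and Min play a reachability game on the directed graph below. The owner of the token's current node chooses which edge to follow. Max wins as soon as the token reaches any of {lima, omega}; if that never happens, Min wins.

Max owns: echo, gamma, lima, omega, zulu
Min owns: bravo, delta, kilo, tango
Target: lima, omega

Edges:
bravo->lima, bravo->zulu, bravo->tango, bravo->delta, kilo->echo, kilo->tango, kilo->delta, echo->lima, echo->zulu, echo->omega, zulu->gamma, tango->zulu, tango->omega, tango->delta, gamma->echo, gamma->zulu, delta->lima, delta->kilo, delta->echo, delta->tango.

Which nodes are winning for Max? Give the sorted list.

echo, gamma, lima, omega, zulu

A0 = {lima, omega}
A1: add {echo} — echo (Max) has echo→lima.
A2: add {gamma} — gamma (Max) has gamma→echo.
A3: add {zulu} — zulu (Max) has zulu→gamma.
A4 = A3; e.g. bravo (Min) can still go to tango. Fixed point.
Max's winning region = {echo, gamma, lima, omega, zulu}.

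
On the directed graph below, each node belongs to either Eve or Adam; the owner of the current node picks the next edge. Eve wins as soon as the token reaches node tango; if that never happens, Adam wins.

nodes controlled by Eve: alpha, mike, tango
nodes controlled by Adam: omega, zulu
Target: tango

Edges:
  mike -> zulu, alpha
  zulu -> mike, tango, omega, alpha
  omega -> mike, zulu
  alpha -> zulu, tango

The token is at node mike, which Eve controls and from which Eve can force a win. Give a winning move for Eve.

alpha

A0 = {tango}
A1: add {alpha} — alpha (Eve) has alpha→tango.
A2: add {mike} — mike (Eve) has mike→alpha.
A3 = A2; e.g. zulu (Adam) can still go to omega. Fixed point.
From mike, successor alpha is in the attractor (rank 1); the other successor zulu is not.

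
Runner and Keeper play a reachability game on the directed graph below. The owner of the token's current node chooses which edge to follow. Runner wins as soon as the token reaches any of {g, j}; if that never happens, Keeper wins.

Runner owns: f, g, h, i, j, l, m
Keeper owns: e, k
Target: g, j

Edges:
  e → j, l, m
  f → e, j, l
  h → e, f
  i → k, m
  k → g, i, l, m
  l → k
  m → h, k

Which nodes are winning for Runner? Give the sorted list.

A0 = {g, j}
A1: add {f} — f (Runner) has f→j.
A2: add {h} — h (Runner) has h→f.
A3: add {m} — m (Runner) has m→h.
A4: add {i} — i (Runner) has i→m.
A5 = A4; e.g. e (Keeper) can still go to l. Fixed point.
Runner's winning region = {f, g, h, i, j, m}.

f, g, h, i, j, m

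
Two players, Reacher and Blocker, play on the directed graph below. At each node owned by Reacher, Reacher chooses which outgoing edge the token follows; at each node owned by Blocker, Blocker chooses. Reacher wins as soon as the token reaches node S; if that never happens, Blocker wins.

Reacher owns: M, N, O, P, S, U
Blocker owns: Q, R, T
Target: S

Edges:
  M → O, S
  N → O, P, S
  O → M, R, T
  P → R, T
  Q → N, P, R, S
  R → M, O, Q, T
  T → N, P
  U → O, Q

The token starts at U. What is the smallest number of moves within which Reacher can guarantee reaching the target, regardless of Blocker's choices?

3

A0 = {S}
A1: add {M, N} — M (Reacher) has M→S; N (Reacher) has N→S.
A2: add {O} — O (Reacher) has O→M.
A3: add {U} — U (Reacher) has U→O.
A4 = A3; e.g. P (Reacher) has no edge into A3. Fixed point.
U enters the attractor at level 3, so Reacher can force the target in 3 moves from there.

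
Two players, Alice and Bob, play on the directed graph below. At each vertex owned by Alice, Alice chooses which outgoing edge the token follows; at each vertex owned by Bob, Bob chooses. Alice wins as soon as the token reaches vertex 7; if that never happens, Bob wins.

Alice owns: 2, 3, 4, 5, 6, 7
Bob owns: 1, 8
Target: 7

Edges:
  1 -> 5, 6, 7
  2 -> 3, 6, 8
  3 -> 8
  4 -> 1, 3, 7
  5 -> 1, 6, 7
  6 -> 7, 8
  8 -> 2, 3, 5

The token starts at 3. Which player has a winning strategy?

A0 = {7}
A1: add {4, 5, 6} — 4 (Alice) has 4→7; 5 (Alice) has 5→7; 6 (Alice) has 6→7.
A2: add {1, 2} — 1 (Bob): all of {5, 6, 7} already in; 2 (Alice) has 2→6.
A3 = A2; e.g. 3 (Alice) has no edge into A2. Fixed point.
3 never enters the attractor, so Bob can avoid the target forever.

Bob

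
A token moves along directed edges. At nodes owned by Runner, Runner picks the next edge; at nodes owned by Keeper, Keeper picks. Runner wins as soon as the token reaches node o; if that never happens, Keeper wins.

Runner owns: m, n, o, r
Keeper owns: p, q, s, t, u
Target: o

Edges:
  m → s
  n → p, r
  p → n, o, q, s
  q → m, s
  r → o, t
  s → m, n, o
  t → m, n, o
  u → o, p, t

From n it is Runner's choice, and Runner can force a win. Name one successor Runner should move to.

A0 = {o}
A1: add {r} — r (Runner) has r→o.
A2: add {n} — n (Runner) has n→r.
A3 = A2; e.g. m (Runner) has no edge into A2. Fixed point.
From n, successor r is in the attractor (rank 1); the other successor p is not.

r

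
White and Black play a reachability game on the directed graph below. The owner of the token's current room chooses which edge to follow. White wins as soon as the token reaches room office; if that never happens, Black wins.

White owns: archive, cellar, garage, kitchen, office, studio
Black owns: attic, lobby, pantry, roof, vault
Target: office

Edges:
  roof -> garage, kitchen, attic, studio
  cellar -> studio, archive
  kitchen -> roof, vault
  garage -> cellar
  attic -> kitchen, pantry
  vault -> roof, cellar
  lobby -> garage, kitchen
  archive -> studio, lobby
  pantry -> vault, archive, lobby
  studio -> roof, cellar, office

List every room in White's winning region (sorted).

A0 = {office}
A1: add {studio} — studio (White) has studio→office.
A2: add {archive, cellar} — cellar (White) has cellar→studio; archive (White) has archive→studio.
A3: add {garage} — garage (White) has garage→cellar.
A4 = A3; e.g. roof (Black) can still go to kitchen. Fixed point.
White's winning region = {archive, cellar, garage, office, studio}.

archive, cellar, garage, office, studio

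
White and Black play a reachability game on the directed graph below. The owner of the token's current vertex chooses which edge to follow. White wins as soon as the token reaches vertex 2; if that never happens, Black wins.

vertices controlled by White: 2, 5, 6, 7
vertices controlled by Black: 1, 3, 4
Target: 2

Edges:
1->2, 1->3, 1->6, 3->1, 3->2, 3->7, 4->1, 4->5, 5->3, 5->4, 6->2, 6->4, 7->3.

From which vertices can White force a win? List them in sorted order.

A0 = {2}
A1: add {6} — 6 (White) has 6→2.
A2 = A1; e.g. 1 (Black) can still go to 3. Fixed point.
White's winning region = {2, 6}.

2, 6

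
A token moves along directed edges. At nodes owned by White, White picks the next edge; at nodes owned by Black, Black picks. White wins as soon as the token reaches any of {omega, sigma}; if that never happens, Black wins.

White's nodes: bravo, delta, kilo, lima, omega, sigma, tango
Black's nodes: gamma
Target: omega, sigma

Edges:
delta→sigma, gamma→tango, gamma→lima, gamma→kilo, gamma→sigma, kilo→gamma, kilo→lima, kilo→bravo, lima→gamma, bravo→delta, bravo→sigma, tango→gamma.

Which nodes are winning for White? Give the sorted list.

A0 = {omega, sigma}
A1: add {bravo, delta} — delta (White) has delta→sigma; bravo (White) has bravo→sigma.
A2: add {kilo} — kilo (White) has kilo→bravo.
A3 = A2; e.g. gamma (Black) can still go to tango. Fixed point.
White's winning region = {bravo, delta, kilo, omega, sigma}.

bravo, delta, kilo, omega, sigma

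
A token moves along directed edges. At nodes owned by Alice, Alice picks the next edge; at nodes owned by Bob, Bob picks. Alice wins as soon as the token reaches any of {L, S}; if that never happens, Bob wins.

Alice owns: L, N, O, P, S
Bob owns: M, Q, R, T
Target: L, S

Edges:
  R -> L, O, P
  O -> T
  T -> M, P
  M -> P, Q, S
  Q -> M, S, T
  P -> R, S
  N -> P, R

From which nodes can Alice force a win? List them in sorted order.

L, N, P, S

A0 = {L, S}
A1: add {P} — P (Alice) has P→S.
A2: add {N} — N (Alice) has N→P.
A3 = A2; e.g. M (Bob) can still go to Q. Fixed point.
Alice's winning region = {L, N, P, S}.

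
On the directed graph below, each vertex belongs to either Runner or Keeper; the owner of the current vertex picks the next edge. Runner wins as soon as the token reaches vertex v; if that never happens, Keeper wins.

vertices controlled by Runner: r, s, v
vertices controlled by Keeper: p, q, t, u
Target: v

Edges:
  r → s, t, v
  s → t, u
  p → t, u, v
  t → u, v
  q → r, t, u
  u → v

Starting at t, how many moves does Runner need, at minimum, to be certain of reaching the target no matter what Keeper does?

2

A0 = {v}
A1: add {r, u} — r (Runner) has r→v; u (Keeper): all of {v} already in.
A2: add {s, t} — s (Runner) has s→u; t (Keeper): all of {u, v} already in.
t enters the attractor at level 2, so Runner can force the target in 2 moves from there.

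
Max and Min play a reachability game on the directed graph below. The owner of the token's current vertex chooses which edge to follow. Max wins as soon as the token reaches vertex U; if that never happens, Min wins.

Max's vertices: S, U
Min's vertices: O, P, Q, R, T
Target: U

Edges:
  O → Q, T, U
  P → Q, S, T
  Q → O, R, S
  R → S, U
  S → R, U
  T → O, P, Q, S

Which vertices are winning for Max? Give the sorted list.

A0 = {U}
A1: add {S} — S (Max) has S→U.
A2: add {R} — R (Min): all of {S, U} already in.
A3 = A2; e.g. O (Min) can still go to Q. Fixed point.
Max's winning region = {R, S, U}.

R, S, U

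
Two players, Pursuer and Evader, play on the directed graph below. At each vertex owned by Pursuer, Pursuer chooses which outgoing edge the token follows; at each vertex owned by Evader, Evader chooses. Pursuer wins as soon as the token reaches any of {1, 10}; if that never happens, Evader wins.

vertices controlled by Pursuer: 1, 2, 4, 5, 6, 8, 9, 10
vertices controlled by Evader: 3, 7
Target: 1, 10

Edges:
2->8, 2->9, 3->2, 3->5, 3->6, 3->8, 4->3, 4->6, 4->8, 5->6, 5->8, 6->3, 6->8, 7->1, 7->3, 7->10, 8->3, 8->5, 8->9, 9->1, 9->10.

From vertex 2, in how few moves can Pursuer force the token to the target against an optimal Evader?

A0 = {1, 10}
A1: add {9} — 9 (Pursuer) has 9→1.
A2: add {2, 8} — 2 (Pursuer) has 2→9; 8 (Pursuer) has 8→9.
2 enters the attractor at level 2, so Pursuer can force the target in 2 moves from there.

2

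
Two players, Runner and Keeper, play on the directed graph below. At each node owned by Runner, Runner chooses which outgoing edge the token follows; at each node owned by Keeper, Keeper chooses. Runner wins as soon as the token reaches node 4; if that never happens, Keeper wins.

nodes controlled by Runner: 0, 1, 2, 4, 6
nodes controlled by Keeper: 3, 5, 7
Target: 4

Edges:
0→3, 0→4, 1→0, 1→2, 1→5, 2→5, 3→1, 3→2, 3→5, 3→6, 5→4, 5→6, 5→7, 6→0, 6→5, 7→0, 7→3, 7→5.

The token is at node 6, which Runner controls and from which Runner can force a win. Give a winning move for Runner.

0

A0 = {4}
A1: add {0} — 0 (Runner) has 0→4.
A2: add {1, 6} — 1 (Runner) has 1→0; 6 (Runner) has 6→0.
A3 = A2; e.g. 2 (Runner) has no edge into A2. Fixed point.
From 6, successor 0 is in the attractor (rank 1); the other successor 5 is not.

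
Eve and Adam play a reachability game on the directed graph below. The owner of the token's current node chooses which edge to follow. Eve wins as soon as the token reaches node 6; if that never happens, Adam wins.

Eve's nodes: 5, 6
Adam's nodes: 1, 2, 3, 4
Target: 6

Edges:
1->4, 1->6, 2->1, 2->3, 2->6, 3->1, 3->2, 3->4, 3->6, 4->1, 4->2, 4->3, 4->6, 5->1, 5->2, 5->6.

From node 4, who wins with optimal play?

A0 = {6}
A1: add {5} — 5 (Eve) has 5→6.
A2 = A1; e.g. 1 (Adam) can still go to 4. Fixed point.
4 never enters the attractor, so Adam can avoid the target forever.

Adam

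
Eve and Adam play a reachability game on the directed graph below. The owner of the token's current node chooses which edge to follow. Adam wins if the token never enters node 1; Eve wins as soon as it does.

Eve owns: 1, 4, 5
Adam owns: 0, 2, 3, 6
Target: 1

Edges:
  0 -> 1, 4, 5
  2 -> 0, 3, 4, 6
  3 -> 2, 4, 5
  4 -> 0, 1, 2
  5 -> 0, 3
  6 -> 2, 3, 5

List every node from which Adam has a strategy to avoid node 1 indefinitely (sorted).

A0 = {1}
A1: add {4} — 4 (Eve) has 4→1.
A2 = A1; e.g. 0 (Adam) can still go to 5. Fixed point.
Eve's attractor = {1, 4}; Adam avoids the target exactly from the complement.

0, 2, 3, 5, 6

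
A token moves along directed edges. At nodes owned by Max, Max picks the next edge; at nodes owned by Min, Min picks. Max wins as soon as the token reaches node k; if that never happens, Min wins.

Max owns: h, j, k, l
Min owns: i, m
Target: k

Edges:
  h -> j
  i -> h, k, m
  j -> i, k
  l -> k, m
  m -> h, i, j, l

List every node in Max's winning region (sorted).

A0 = {k}
A1: add {j, l} — j (Max) has j→k; l (Max) has l→k.
A2: add {h} — h (Max) has h→j.
A3 = A2; e.g. i (Min) can still go to m. Fixed point.
Max's winning region = {h, j, k, l}.

h, j, k, l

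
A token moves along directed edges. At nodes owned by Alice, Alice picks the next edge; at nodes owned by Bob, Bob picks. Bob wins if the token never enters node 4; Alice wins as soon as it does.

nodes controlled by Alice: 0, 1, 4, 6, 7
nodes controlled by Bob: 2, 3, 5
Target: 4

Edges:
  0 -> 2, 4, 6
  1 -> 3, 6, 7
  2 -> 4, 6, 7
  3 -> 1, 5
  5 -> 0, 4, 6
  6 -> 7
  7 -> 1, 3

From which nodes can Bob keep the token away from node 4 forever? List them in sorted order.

1, 2, 3, 5, 6, 7

A0 = {4}
A1: add {0} — 0 (Alice) has 0→4.
A2 = A1; e.g. 1 (Alice) has no edge into A1. Fixed point.
Alice's attractor = {0, 4}; Bob avoids the target exactly from the complement.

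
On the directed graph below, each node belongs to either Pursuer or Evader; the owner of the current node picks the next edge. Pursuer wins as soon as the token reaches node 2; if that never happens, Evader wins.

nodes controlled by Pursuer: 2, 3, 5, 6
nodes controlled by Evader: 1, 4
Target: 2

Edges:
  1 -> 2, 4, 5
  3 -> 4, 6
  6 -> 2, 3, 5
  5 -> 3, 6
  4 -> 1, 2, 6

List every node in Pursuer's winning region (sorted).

A0 = {2}
A1: add {6} — 6 (Pursuer) has 6→2.
A2: add {3, 5} — 3 (Pursuer) has 3→6; 5 (Pursuer) has 5→6.
A3 = A2; e.g. 1 (Evader) can still go to 4. Fixed point.
Pursuer's winning region = {2, 3, 5, 6}.

2, 3, 5, 6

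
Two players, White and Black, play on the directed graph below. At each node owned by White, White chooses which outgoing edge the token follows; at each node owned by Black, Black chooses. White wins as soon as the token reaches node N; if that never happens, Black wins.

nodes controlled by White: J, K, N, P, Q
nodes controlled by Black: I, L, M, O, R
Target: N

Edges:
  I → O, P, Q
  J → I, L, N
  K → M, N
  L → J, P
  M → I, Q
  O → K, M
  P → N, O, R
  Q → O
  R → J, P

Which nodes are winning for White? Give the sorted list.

J, K, L, N, P, R

A0 = {N}
A1: add {J, K, P} — J (White) has J→N; K (White) has K→N; P (White) has P→N.
A2: add {L, R} — L (Black): all of {J, P} already in; R (Black): all of {J, P} already in.
A3 = A2; e.g. I (Black) can still go to O. Fixed point.
White's winning region = {J, K, L, N, P, R}.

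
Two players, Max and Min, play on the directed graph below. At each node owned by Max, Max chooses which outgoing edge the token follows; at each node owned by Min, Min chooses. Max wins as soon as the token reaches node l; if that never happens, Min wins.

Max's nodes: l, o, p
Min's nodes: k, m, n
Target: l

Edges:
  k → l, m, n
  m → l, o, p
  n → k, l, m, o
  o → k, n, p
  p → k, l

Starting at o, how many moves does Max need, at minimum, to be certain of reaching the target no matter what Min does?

2

A0 = {l}
A1: add {p} — p (Max) has p→l.
A2: add {o} — o (Max) has o→p.
o enters the attractor at level 2, so Max can force the target in 2 moves from there.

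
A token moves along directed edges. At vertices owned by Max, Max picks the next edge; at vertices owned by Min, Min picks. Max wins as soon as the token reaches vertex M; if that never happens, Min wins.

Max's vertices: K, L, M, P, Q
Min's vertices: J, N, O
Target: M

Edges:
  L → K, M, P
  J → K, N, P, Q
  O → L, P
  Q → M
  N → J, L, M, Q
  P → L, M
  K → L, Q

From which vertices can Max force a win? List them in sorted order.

A0 = {M}
A1: add {L, P, Q} — L (Max) has L→M; P (Max) has P→M; Q (Max) has Q→M.
A2: add {K, O} — K (Max) has K→L; O (Min): all of {L, P} already in.
A3 = A2; e.g. J (Min) can still go to N. Fixed point.
Max's winning region = {K, L, M, O, P, Q}.

K, L, M, O, P, Q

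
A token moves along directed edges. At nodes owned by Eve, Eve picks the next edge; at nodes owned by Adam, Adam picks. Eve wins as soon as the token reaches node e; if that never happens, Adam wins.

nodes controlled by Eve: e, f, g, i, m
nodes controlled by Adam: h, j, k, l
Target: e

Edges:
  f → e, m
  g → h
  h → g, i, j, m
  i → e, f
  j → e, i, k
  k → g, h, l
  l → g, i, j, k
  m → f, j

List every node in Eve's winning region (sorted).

e, f, i, m

A0 = {e}
A1: add {f, i} — f (Eve) has f→e; i (Eve) has i→e.
A2: add {m} — m (Eve) has m→f.
A3 = A2; e.g. g (Eve) has no edge into A2. Fixed point.
Eve's winning region = {e, f, i, m}.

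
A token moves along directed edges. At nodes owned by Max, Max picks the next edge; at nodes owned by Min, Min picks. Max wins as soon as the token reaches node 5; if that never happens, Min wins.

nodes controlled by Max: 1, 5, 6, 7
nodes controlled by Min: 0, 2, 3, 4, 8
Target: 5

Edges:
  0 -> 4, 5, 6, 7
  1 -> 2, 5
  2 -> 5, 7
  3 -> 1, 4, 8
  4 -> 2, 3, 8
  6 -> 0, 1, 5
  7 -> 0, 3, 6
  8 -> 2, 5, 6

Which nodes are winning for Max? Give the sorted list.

1, 2, 5, 6, 7, 8

A0 = {5}
A1: add {1, 6} — 1 (Max) has 1→5; 6 (Max) has 6→5.
A2: add {7} — 7 (Max) has 7→6.
A3: add {2} — 2 (Min): all of {5, 7} already in.
A4: add {8} — 8 (Min): all of {2, 5, 6} already in.
A5 = A4; e.g. 0 (Min) can still go to 4. Fixed point.
Max's winning region = {1, 2, 5, 6, 7, 8}.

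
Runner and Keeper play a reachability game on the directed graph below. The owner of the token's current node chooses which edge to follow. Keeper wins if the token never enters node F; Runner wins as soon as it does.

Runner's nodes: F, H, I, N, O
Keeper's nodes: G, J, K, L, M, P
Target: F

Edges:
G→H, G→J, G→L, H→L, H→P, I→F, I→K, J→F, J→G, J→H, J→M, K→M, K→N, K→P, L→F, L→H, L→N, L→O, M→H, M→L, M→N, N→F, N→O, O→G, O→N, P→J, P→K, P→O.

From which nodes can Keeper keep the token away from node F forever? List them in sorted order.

A0 = {F}
A1: add {I, N} — I (Runner) has I→F; N (Runner) has N→F.
A2: add {O} — O (Runner) has O→N.
A3 = A2; e.g. G (Keeper) can still go to H. Fixed point.
Runner's attractor = {F, I, N, O}; Keeper avoids the target exactly from the complement.

G, H, J, K, L, M, P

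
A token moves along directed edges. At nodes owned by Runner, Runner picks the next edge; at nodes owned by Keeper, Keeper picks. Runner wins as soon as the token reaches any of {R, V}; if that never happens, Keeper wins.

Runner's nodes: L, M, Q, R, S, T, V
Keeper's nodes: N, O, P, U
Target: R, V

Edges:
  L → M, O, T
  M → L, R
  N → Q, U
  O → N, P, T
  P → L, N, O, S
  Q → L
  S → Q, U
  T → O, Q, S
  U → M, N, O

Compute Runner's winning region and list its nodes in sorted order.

A0 = {R, V}
A1: add {M} — M (Runner) has M→R.
A2: add {L} — L (Runner) has L→M.
A3: add {Q} — Q (Runner) has Q→L.
A4: add {S, T} — S (Runner) has S→Q; T (Runner) has T→Q.
A5 = A4; e.g. N (Keeper) can still go to U. Fixed point.
Runner's winning region = {L, M, Q, R, S, T, V}.

L, M, Q, R, S, T, V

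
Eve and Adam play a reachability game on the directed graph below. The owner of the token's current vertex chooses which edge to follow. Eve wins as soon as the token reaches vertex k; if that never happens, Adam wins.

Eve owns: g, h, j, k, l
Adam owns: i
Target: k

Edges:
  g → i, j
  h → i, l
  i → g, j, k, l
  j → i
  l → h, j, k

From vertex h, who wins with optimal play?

A0 = {k}
A1: add {l} — l (Eve) has l→k.
A2: add {h} — h (Eve) has h→l.
A3 = A2; e.g. g (Eve) has no edge into A2. Fixed point.
h ∈ A2, so Eve can force the target.

Eve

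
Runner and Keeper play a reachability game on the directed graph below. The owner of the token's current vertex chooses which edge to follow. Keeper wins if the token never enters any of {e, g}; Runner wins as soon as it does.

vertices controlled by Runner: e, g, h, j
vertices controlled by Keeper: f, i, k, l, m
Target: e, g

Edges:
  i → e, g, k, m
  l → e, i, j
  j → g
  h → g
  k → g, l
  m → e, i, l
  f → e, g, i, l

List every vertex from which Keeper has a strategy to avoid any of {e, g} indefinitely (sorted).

A0 = {e, g}
A1: add {h, j} — h (Runner) has h→g; j (Runner) has j→g.
A2 = A1; e.g. f (Keeper) can still go to i. Fixed point.
Runner's attractor = {e, g, h, j}; Keeper avoids the target exactly from the complement.

f, i, k, l, m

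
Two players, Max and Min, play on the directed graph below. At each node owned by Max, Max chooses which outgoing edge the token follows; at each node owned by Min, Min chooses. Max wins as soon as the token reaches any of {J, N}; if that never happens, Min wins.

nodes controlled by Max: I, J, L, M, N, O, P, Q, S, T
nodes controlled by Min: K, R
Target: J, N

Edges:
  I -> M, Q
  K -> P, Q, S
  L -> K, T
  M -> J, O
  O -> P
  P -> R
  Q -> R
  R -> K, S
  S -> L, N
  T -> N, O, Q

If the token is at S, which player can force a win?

Max

A0 = {J, N}
A1: add {M, S, T} — M (Max) has M→J; S (Max) has S→N; T (Max) has T→N.
S ∈ A1, so Max can force the target.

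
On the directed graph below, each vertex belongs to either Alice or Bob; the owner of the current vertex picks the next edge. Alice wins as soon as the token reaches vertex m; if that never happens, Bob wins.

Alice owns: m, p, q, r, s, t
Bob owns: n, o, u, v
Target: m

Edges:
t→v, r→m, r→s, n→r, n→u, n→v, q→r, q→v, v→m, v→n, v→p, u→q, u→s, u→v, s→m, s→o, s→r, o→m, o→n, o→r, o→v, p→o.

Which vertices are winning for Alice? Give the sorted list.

A0 = {m}
A1: add {r, s} — r (Alice) has r→m; s (Alice) has s→m.
A2: add {q} — q (Alice) has q→r.
A3 = A2; e.g. n (Bob) can still go to u. Fixed point.
Alice's winning region = {m, q, r, s}.

m, q, r, s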